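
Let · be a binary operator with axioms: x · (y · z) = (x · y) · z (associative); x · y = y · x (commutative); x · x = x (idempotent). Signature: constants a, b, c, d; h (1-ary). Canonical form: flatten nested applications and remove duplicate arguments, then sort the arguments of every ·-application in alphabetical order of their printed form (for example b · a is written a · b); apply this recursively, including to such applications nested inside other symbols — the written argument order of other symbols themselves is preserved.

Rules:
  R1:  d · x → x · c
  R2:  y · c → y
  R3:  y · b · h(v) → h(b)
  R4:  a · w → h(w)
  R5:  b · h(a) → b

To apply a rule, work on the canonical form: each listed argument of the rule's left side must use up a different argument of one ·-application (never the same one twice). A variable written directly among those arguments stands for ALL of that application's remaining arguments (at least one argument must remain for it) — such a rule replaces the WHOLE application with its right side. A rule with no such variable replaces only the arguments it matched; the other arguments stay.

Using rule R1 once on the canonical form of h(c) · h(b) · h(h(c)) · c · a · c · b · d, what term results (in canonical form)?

Canonical form:  a · b · c · d · h(b) · h(c) · h(h(c))
R1 matches:  uses d;  x := a · b · c · h(b) · h(c) · h(h(c))
Every leftover argument binds to the variable; the entire application is replaced.
Giving:  a · b · c · h(b) · h(c) · h(h(c))

Answer: a · b · c · h(b) · h(c) · h(h(c))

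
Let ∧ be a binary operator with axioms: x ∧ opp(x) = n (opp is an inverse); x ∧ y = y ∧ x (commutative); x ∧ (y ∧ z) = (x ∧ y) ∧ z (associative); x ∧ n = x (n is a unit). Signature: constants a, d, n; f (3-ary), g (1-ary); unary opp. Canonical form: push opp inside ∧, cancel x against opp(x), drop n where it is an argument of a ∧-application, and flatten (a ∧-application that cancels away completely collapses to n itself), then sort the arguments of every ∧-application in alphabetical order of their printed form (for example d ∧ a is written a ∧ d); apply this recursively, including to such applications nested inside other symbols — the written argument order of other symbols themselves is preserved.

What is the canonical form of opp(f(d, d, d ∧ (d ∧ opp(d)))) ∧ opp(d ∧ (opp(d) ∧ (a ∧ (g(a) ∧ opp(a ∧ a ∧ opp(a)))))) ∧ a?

Answer: a ∧ opp(f(d, d, d)) ∧ opp(g(a))

Derivation:
Push opp inside:  distribute opp over ∧ and collapse double opp
Inverses cancel:  d cancels
Collect terms:  opp(f(d, d, d)) ∧ a ∧ opp(g(a))
Sort:  a ∧ opp(f(d, d, d)) ∧ opp(g(a))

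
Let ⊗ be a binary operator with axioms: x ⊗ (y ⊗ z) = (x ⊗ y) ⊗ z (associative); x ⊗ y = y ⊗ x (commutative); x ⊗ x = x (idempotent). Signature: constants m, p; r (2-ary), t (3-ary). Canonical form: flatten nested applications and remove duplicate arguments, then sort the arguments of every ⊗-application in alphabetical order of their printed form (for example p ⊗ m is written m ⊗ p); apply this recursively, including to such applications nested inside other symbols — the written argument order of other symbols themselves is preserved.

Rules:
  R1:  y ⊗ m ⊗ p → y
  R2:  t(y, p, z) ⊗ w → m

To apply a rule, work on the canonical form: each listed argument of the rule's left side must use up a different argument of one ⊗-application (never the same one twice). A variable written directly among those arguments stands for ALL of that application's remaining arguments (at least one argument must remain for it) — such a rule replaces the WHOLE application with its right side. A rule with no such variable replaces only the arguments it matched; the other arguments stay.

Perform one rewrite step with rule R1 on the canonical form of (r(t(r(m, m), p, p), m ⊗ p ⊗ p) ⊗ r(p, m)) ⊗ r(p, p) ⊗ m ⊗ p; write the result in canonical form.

Answer: r(p, m) ⊗ r(p, p) ⊗ r(t(r(m, m), p, p), m ⊗ p)

Derivation:
Canonical form:  m ⊗ p ⊗ r(p, m) ⊗ r(p, p) ⊗ r(t(r(m, m), p, p), m ⊗ p)
Match R1:  consume m, p;  y := r(p, m) ⊗ r(p, p) ⊗ r(t(r(m, m), p, p), m ⊗ p)
The variable takes the whole remainder — replace the entire application.
New term:  r(p, m) ⊗ r(p, p) ⊗ r(t(r(m, m), p, p), m ⊗ p)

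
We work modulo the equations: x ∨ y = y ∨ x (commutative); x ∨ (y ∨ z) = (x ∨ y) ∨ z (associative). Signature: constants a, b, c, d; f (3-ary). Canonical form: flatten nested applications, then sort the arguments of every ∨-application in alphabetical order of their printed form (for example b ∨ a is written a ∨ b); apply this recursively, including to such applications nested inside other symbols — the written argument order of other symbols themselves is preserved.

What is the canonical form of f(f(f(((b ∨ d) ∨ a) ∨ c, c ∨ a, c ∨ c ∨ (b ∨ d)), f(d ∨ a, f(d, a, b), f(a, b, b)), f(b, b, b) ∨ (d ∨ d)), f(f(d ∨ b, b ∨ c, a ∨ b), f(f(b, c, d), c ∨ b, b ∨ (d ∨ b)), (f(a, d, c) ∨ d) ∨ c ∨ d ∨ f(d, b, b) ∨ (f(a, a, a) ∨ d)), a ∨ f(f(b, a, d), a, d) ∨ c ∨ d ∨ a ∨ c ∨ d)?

Answer: f(f(f(a ∨ b ∨ c ∨ d, a ∨ c, b ∨ c ∨ c ∨ d), f(a ∨ d, f(d, a, b), f(a, b, b)), d ∨ d ∨ f(b, b, b)), f(f(b ∨ d, b ∨ c, a ∨ b), f(f(b, c, d), b ∨ c, b ∨ b ∨ d), c ∨ d ∨ d ∨ d ∨ f(a, a, a) ∨ f(a, d, c) ∨ f(d, b, b)), a ∨ a ∨ c ∨ c ∨ d ∨ d ∨ f(f(b, a, d), a, d))

Derivation:
Work inside:  (f(a, d, c) ∨ d) ∨ c ∨ d ∨ f(d, b, b) ∨ (f(a, a, a) ∨ d)
Un-nest:  f(a, d, c) ∨ d ∨ c ∨ d ∨ f(d, b, b) ∨ f(a, a, a) ∨ d
Sort:  c ∨ d ∨ d ∨ d ∨ f(a, a, a) ∨ f(a, d, c) ∨ f(d, b, b)
Rebuild:  f(f(f(a ∨ b ∨ c ∨ d, a ∨ c, b ∨ c ∨ c ∨ d), f(a ∨ d, f(d, a, b), f(a, b, b)), d ∨ d ∨ f(b, b, b)), f(f(b ∨ d, b ∨ c, a ∨ b), f(f(b, c, d), b ∨ c, b ∨ b ∨ d), c ∨ d ∨ d ∨ d ∨ f(a, a, a) ∨ f(a, d, c) ∨ f(d, b, b)), a ∨ a ∨ c ∨ c ∨ d ∨ d ∨ f(f(b, a, d), a, d))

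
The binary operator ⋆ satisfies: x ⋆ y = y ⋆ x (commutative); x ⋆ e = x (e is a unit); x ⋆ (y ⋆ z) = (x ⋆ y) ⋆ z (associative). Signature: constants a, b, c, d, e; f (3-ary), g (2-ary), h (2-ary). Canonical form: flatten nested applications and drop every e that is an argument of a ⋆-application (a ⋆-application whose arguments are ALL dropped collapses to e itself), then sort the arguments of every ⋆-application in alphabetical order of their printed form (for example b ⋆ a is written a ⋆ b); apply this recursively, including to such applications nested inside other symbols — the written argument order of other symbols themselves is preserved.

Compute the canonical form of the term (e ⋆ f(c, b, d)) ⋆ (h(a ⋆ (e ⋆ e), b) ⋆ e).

Flatten:  e ⋆ f(c, b, d) ⋆ h(a ⋆ (e ⋆ e), b) ⋆ e
Simplify inside:  h(a ⋆ (e ⋆ e), b)  →  h(a, b)
Unit:  drop e (×2)
Order the arguments:  f(c, b, d) ⋆ h(a, b)

Answer: f(c, b, d) ⋆ h(a, b)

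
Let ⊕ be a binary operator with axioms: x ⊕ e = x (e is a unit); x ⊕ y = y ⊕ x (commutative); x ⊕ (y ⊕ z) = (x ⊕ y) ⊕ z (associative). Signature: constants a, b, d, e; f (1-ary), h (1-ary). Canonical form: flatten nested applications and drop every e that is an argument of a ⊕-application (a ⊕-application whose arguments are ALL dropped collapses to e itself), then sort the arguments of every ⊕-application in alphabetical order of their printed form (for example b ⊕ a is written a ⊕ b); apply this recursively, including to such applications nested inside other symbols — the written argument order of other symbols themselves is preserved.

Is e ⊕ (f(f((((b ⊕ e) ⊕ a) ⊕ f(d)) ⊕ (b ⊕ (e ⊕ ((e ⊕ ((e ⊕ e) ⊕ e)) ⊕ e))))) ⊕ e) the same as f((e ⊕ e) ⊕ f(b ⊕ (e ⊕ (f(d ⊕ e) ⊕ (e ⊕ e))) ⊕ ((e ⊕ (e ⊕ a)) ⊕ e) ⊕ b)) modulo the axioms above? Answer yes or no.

Left:  e ⊕ (f(f((((b ⊕ e) ⊕ a) ⊕ f(d)) ⊕ (b ⊕ (e ⊕ ((e ⊕ ((e ⊕ e) ⊕ e)) ⊕ e))))) ⊕ e)
  Merge nested applications:  e ⊕ f(f((((b ⊕ e) ⊕ a) ⊕ f(d)) ⊕ (b ⊕ (e ⊕ ((e ⊕ ((e ⊕ e) ⊕ e)) ⊕ e))))) ⊕ e
  Simplify inside:  f(f((((b ⊕ e) ⊕ a) ⊕ f(d)) ⊕ (b ⊕ (e ⊕ ((e ⊕ ((e ⊕ e) ⊕ e)) ⊕ e)))))  →  f(f(a ⊕ b ⊕ b ⊕ f(d)))
  Units out:  drop e (×2)
  Sort arguments:  f(f(a ⊕ b ⊕ b ⊕ f(d)))
Right:  f((e ⊕ e) ⊕ f(b ⊕ (e ⊕ (f(d ⊕ e) ⊕ (e ⊕ e))) ⊕ ((e ⊕ (e ⊕ a)) ⊕ e) ⊕ b))
  Descend into:  (e ⊕ e) ⊕ f(b ⊕ (e ⊕ (f(d ⊕ e) ⊕ (e ⊕ e))) ⊕ ((e ⊕ (e ⊕ a)) ⊕ e) ⊕ b)
  Un-nest:  e ⊕ e ⊕ f(b ⊕ (e ⊕ (f(d ⊕ e) ⊕ (e ⊕ e))) ⊕ ((e ⊕ (e ⊕ a)) ⊕ e) ⊕ b)
  Inside:  f(b ⊕ (e ⊕ (f(d ⊕ e) ⊕ (e ⊕ e))) ⊕ ((e ⊕ (e ⊕ a)) ⊕ e) ⊕ b)  →  f(a ⊕ b ⊕ b ⊕ f(d))
  Unit:  drop e (×2)
  Sort:  f(a ⊕ b ⊕ b ⊕ f(d))
  Reassemble:  f(f(a ⊕ b ⊕ b ⊕ f(d)))

Answer: yes — both canonical forms are f(f(a ⊕ b ⊕ b ⊕ f(d)))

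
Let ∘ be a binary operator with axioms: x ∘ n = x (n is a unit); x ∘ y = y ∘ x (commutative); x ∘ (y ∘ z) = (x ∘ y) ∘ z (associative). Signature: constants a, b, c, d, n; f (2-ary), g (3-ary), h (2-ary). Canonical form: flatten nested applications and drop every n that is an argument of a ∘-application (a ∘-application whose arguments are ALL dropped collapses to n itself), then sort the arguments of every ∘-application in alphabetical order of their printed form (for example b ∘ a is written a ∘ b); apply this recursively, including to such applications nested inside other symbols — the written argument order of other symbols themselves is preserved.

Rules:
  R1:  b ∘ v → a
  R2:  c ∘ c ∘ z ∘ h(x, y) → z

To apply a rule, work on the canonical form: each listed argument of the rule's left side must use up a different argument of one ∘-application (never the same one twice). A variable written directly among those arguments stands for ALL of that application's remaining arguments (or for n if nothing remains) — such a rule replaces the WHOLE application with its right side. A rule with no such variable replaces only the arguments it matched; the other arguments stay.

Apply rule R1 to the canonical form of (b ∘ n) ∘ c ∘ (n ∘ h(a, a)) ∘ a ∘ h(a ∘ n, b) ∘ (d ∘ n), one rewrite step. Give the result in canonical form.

Answer: a

Derivation:
Canonical form:  a ∘ b ∘ c ∘ d ∘ h(a, a) ∘ h(a, b)
Apply R1:  consuming b;  v := a ∘ c ∘ d ∘ h(a, a) ∘ h(a, b)
The variable takes the whole remainder — replace the entire application.
Giving:  a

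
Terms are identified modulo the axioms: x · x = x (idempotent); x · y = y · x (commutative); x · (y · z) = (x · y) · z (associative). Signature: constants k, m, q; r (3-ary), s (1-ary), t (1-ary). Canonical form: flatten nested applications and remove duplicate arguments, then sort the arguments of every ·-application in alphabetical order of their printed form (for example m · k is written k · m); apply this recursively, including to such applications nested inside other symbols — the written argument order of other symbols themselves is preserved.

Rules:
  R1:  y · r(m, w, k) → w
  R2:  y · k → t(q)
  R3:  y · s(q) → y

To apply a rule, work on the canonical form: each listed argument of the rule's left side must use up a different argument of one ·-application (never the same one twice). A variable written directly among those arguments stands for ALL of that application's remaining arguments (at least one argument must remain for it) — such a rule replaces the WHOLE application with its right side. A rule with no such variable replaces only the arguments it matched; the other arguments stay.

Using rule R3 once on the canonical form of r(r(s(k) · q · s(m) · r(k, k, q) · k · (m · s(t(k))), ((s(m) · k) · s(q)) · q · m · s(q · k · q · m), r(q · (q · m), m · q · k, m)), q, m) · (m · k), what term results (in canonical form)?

Canonical form:  k · m · r(r(k · m · q · r(k, k, q) · s(k) · s(m) · s(t(k)), k · m · q · s(k · m · q) · s(m) · s(q), r(m · q, k · m · q, m)), q, m)
Match R3:  consume s(q);  y := k · m · q · s(k · m · q) · s(m)
The variable takes the whole remainder — replace the entire application.
Result:  k · m · r(r(k · m · q · r(k, k, q) · s(k) · s(m) · s(t(k)), k · m · q · s(k · m · q) · s(m), r(m · q, k · m · q, m)), q, m)

Answer: k · m · r(r(k · m · q · r(k, k, q) · s(k) · s(m) · s(t(k)), k · m · q · s(k · m · q) · s(m), r(m · q, k · m · q, m)), q, m)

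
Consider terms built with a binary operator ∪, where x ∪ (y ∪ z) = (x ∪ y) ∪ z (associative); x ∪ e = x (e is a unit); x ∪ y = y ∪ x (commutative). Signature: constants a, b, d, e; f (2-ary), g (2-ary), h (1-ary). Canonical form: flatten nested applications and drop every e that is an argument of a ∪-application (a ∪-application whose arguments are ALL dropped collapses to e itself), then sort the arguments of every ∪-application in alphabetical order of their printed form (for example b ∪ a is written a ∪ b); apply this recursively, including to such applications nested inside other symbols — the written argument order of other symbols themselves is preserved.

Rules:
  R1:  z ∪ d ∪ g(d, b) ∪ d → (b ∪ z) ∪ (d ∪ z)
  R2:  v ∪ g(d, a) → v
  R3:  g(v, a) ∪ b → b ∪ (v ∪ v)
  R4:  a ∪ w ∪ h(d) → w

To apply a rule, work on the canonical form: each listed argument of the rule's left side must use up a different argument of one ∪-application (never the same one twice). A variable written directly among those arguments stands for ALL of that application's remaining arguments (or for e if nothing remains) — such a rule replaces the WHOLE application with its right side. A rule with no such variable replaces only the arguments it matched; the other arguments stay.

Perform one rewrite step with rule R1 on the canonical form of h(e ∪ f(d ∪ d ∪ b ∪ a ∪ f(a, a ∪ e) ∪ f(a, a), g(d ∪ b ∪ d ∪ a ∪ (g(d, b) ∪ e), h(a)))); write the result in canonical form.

Answer: h(f(a ∪ b ∪ d ∪ d ∪ f(a, a) ∪ f(a, a), g(a ∪ a ∪ b ∪ b ∪ b ∪ d, h(a))))

Derivation:
Canonical form:  h(f(a ∪ b ∪ d ∪ d ∪ f(a, a) ∪ f(a, a), g(a ∪ b ∪ d ∪ d ∪ g(d, b), h(a))))
Apply R1:  consuming d, d, g(d, b);  z := a ∪ b
Every leftover argument binds to the variable; the entire application is replaced.
Result:  h(f(a ∪ b ∪ d ∪ d ∪ f(a, a) ∪ f(a, a), g(a ∪ a ∪ b ∪ b ∪ b ∪ d, h(a))))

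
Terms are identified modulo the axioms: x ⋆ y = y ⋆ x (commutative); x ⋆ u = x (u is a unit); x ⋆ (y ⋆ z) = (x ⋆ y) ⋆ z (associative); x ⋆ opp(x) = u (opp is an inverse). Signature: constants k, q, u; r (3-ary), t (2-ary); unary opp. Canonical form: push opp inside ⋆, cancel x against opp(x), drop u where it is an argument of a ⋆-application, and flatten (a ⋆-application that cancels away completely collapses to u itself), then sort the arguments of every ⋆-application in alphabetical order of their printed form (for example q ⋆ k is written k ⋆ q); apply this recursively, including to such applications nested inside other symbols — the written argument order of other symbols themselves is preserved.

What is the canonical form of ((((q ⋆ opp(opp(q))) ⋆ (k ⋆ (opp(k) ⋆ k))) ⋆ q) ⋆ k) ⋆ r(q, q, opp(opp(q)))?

Push opp inside:  distribute opp over ⋆ and collapse double opp
Collect terms:  q ⋆ q ⋆ q ⋆ k ⋆ k ⋆ r(q, q, q)
Sort:  k ⋆ k ⋆ q ⋆ q ⋆ q ⋆ r(q, q, q)

Answer: k ⋆ k ⋆ q ⋆ q ⋆ q ⋆ r(q, q, q)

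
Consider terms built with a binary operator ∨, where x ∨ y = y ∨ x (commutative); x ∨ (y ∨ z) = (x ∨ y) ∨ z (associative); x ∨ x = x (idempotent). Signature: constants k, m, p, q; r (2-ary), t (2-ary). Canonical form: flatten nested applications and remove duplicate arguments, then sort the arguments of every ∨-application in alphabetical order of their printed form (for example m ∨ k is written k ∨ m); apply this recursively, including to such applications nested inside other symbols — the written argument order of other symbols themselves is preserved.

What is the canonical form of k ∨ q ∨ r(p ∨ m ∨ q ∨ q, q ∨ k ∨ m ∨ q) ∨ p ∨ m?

Answer: k ∨ m ∨ p ∨ q ∨ r(m ∨ p ∨ q, k ∨ m ∨ q)

Derivation:
Inside:  r(p ∨ m ∨ q ∨ q, q ∨ k ∨ m ∨ q)  →  r(m ∨ p ∨ q, k ∨ m ∨ q)
Order the arguments:  k ∨ m ∨ p ∨ q ∨ r(m ∨ p ∨ q, k ∨ m ∨ q)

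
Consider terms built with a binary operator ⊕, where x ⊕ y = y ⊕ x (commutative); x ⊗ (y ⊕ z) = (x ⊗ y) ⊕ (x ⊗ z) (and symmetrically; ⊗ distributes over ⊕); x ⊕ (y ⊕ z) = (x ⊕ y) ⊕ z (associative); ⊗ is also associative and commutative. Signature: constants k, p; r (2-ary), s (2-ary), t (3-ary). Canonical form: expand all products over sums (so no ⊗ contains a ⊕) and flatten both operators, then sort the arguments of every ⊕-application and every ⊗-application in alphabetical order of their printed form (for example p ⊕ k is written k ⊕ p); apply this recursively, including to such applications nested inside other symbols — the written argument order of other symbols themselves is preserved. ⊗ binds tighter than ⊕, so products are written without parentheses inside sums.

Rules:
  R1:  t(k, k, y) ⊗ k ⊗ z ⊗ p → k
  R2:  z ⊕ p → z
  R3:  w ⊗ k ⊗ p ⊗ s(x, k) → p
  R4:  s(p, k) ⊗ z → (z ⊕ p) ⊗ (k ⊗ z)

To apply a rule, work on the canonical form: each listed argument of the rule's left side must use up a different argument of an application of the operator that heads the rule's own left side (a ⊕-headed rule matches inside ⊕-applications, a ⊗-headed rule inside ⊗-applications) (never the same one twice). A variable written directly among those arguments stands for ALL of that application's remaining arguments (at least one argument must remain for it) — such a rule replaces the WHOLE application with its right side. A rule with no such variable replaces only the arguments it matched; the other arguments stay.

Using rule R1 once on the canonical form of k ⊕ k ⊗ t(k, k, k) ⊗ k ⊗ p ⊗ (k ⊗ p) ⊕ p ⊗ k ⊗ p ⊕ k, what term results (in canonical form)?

Canonical form:  k ⊕ k ⊕ k ⊗ k ⊗ k ⊗ p ⊗ p ⊗ t(k, k, k) ⊕ k ⊗ p ⊗ p
Apply R1:  consuming k, p, t(k, k, k);  y := k, z := k ⊗ k ⊗ p
The variable takes the whole remainder — replace the entire application.
Giving:  k ⊕ k ⊕ k ⊕ k ⊗ p ⊗ p

Answer: k ⊕ k ⊕ k ⊕ k ⊗ p ⊗ p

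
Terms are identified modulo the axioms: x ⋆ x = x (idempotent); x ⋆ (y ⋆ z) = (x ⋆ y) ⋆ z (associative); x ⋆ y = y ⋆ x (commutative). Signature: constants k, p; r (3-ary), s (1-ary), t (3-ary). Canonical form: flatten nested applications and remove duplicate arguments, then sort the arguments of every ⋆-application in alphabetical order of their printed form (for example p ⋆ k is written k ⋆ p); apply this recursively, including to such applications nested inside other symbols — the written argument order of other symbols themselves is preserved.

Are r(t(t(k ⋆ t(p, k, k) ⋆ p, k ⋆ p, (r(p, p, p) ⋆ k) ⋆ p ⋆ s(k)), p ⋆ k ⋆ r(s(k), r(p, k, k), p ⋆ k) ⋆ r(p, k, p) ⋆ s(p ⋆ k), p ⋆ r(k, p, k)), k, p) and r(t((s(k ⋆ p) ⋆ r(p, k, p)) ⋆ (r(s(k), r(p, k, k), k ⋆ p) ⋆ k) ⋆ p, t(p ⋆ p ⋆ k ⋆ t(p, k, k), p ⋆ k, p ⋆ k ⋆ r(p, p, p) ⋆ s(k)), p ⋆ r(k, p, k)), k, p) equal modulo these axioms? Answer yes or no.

Answer: no — r(t(t(k ⋆ p ⋆ t(p, k, k), k ⋆ p, k ⋆ p ⋆ r(p, p, p) ⋆ s(k)), k ⋆ p ⋆ r(p, k, p) ⋆ r(s(k), r(p, k, k), k ⋆ p) ⋆ s(k ⋆ p), p ⋆ r(k, p, k)), k, p) vs r(t(k ⋆ p ⋆ r(p, k, p) ⋆ r(s(k), r(p, k, k), k ⋆ p) ⋆ s(k ⋆ p), t(k ⋆ p ⋆ t(p, k, k), k ⋆ p, k ⋆ p ⋆ r(p, p, p) ⋆ s(k)), p ⋆ r(k, p, k)), k, p)

Derivation:
Left:  r(t(t(k ⋆ t(p, k, k) ⋆ p, k ⋆ p, (r(p, p, p) ⋆ k) ⋆ p ⋆ s(k)), p ⋆ k ⋆ r(s(k), r(p, k, k), p ⋆ k) ⋆ r(p, k, p) ⋆ s(p ⋆ k), p ⋆ r(k, p, k)), k, p)
  Descend into:  p ⋆ k ⋆ r(s(k), r(p, k, k), p ⋆ k) ⋆ r(p, k, p) ⋆ s(p ⋆ k)
  Inside:  r(s(k), r(p, k, k), p ⋆ k)  →  r(s(k), r(p, k, k), k ⋆ p)
  Simplify inside:  s(p ⋆ k)  →  s(k ⋆ p)
  Sort:  k ⋆ p ⋆ r(p, k, p) ⋆ r(s(k), r(p, k, k), k ⋆ p) ⋆ s(k ⋆ p)
  Reassemble:  r(t(t(k ⋆ p ⋆ t(p, k, k), k ⋆ p, k ⋆ p ⋆ r(p, p, p) ⋆ s(k)), k ⋆ p ⋆ r(p, k, p) ⋆ r(s(k), r(p, k, k), k ⋆ p) ⋆ s(k ⋆ p), p ⋆ r(k, p, k)), k, p)
Right:  r(t((s(k ⋆ p) ⋆ r(p, k, p)) ⋆ (r(s(k), r(p, k, k), k ⋆ p) ⋆ k) ⋆ p, t(p ⋆ p ⋆ k ⋆ t(p, k, k), p ⋆ k, p ⋆ k ⋆ r(p, p, p) ⋆ s(k)), p ⋆ r(k, p, k)), k, p)
  Focus inside:  (s(k ⋆ p) ⋆ r(p, k, p)) ⋆ (r(s(k), r(p, k, k), k ⋆ p) ⋆ k) ⋆ p
  Merge nested applications:  s(k ⋆ p) ⋆ r(p, k, p) ⋆ r(s(k), r(p, k, k), k ⋆ p) ⋆ k ⋆ p
  Sort:  k ⋆ p ⋆ r(p, k, p) ⋆ r(s(k), r(p, k, k), k ⋆ p) ⋆ s(k ⋆ p)
  Reassemble:  r(t(k ⋆ p ⋆ r(p, k, p) ⋆ r(s(k), r(p, k, k), k ⋆ p) ⋆ s(k ⋆ p), t(k ⋆ p ⋆ t(p, k, k), k ⋆ p, k ⋆ p ⋆ r(p, p, p) ⋆ s(k)), p ⋆ r(k, p, k)), k, p)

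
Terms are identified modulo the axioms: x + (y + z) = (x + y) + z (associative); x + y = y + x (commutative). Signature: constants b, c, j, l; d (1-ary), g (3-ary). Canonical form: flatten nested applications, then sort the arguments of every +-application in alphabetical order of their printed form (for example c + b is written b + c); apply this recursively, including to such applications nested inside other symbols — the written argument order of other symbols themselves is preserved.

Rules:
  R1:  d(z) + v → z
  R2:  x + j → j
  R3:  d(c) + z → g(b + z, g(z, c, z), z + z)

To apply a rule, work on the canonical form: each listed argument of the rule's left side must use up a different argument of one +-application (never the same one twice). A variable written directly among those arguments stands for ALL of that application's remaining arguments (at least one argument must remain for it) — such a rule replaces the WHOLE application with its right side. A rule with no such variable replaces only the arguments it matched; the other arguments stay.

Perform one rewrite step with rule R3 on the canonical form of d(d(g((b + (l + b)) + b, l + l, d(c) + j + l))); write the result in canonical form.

Answer: d(d(g(b + b + b + l, l + l, g(b + j + l, g(j + l, c, j + l), j + j + l + l))))

Derivation:
Canonical form:  d(d(g(b + b + b + l, l + l, d(c) + j + l)))
Apply R3:  consuming d(c);  z := j + l
The extension variable absorbs all remaining arguments, so the whole application is rewritten.
Giving:  d(d(g(b + b + b + l, l + l, g(b + j + l, g(j + l, c, j + l), j + j + l + l))))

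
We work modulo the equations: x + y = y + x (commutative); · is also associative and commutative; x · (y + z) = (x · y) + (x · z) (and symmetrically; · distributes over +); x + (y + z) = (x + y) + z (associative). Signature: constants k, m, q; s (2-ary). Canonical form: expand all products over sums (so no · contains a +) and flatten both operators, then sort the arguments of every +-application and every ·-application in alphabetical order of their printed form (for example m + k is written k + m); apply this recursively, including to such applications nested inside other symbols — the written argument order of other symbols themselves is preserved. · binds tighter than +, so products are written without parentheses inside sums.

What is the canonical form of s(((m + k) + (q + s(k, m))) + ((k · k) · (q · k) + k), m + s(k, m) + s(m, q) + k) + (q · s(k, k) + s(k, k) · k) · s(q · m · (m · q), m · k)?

Answer: k · s(k, k) · s(m · m · q · q, k · m) + q · s(k, k) · s(m · m · q · q, k · m) + s(k + k + k · k · k · q + m + q + s(k, m), k + m + s(k, m) + s(m, q))

Derivation:
Expand products over sums:  s(k + k + k · k · k · q + m + q + s(k, m), k + m + s(k, m) + s(m, q)) + q · s(k, k) · s(m · m · q · q, k · m) + k · s(k, k) · s(m · m · q · q, k · m)
Order the arguments:  k · s(k, k) · s(m · m · q · q, k · m) + q · s(k, k) · s(m · m · q · q, k · m) + s(k + k + k · k · k · q + m + q + s(k, m), k + m + s(k, m) + s(m, q))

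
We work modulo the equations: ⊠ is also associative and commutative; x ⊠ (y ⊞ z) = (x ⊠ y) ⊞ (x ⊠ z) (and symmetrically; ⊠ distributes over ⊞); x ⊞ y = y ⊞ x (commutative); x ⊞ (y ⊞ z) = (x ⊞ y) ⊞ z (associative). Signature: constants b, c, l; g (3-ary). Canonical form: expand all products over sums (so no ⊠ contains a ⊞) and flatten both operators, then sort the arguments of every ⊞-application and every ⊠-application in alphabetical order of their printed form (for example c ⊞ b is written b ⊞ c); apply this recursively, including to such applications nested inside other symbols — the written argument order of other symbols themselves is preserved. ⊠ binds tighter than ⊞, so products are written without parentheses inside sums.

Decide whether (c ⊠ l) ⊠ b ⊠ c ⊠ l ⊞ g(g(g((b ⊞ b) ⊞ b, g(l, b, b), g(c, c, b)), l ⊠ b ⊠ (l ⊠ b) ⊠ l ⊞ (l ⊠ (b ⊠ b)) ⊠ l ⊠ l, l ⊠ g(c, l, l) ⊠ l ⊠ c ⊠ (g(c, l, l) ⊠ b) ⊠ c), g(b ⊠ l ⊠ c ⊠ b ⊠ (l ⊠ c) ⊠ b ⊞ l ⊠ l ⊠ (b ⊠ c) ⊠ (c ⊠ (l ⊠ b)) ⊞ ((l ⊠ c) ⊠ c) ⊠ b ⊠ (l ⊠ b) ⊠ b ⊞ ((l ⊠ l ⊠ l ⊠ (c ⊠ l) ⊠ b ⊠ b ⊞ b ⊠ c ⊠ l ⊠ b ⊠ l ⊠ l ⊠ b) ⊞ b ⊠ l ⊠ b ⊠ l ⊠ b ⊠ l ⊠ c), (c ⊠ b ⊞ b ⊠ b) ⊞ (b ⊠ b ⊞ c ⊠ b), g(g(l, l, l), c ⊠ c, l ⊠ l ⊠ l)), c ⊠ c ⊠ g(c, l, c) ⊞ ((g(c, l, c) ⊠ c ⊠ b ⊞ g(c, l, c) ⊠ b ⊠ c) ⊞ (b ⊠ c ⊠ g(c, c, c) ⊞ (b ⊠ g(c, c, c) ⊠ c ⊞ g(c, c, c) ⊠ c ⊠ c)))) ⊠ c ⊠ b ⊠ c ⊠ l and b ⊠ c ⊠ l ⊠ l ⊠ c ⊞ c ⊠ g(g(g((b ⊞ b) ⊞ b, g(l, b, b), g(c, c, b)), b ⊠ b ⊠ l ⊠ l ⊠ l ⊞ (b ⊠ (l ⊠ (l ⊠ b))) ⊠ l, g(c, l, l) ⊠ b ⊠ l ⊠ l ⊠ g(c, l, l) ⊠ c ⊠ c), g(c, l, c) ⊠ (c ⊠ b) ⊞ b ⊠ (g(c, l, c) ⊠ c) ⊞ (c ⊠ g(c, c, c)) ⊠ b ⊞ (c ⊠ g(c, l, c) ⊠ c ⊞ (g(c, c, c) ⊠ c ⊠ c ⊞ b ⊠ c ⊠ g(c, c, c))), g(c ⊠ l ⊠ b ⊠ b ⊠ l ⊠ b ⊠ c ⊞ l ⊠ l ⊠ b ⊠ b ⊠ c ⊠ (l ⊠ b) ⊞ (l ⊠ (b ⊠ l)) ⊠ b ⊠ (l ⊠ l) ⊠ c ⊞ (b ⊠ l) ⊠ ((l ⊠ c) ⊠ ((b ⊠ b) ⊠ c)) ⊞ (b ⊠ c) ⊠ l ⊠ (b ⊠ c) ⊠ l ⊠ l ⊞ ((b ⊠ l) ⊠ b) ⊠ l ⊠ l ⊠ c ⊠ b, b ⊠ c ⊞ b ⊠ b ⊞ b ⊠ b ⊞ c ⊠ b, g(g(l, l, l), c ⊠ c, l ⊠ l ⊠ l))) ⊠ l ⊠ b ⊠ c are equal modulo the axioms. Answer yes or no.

Answer: no — b ⊠ c ⊠ c ⊠ g(g(g(b ⊞ b ⊞ b, g(l, b, b), g(c, c, b)), b ⊠ b ⊠ l ⊠ l ⊠ l ⊞ b ⊠ b ⊠ l ⊠ l ⊠ l, b ⊠ c ⊠ c ⊠ g(c, l, l) ⊠ g(c, l, l) ⊠ l ⊠ l), g(b ⊠ b ⊠ b ⊠ c ⊠ c ⊠ l ⊠ l ⊞ b ⊠ b ⊠ b ⊠ c ⊠ c ⊠ l ⊠ l ⊞ b ⊠ b ⊠ b ⊠ c ⊠ l ⊠ l ⊠ l ⊞ b ⊠ b ⊠ b ⊠ c ⊠ l ⊠ l ⊠ l ⊞ b ⊠ b ⊠ c ⊠ c ⊠ l ⊠ l ⊠ l ⊞ b ⊠ b ⊠ c ⊠ l ⊠ l ⊠ l ⊠ l, b ⊠ b ⊞ b ⊠ b ⊞ b ⊠ c ⊞ b ⊠ c, g(g(l, l, l), c ⊠ c, l ⊠ l ⊠ l)), b ⊠ c ⊠ g(c, c, c) ⊞ b ⊠ c ⊠ g(c, c, c) ⊞ b ⊠ c ⊠ g(c, l, c) ⊞ b ⊠ c ⊠ g(c, l, c) ⊞ c ⊠ c ⊠ g(c, c, c) ⊞ c ⊠ c ⊠ g(c, l, c)) ⊠ l ⊞ b ⊠ c ⊠ c ⊠ l ⊠ l vs b ⊠ c ⊠ c ⊠ g(g(g(b ⊞ b ⊞ b, g(l, b, b), g(c, c, b)), b ⊠ b ⊠ l ⊠ l ⊠ l ⊞ b ⊠ b ⊠ l ⊠ l ⊠ l, b ⊠ c ⊠ c ⊠ g(c, l, l) ⊠ g(c, l, l) ⊠ l ⊠ l), b ⊠ c ⊠ g(c, c, c) ⊞ b ⊠ c ⊠ g(c, c, c) ⊞ b ⊠ c ⊠ g(c, l, c) ⊞ b ⊠ c ⊠ g(c, l, c) ⊞ c ⊠ c ⊠ g(c, c, c) ⊞ c ⊠ c ⊠ g(c, l, c), g(b ⊠ b ⊠ b ⊠ c ⊠ c ⊠ l ⊠ l ⊞ b ⊠ b ⊠ b ⊠ c ⊠ c ⊠ l ⊠ l ⊞ b ⊠ b ⊠ b ⊠ c ⊠ l ⊠ l ⊠ l ⊞ b ⊠ b ⊠ b ⊠ c ⊠ l ⊠ l ⊠ l ⊞ b ⊠ b ⊠ c ⊠ c ⊠ l ⊠ l ⊠ l ⊞ b ⊠ b ⊠ c ⊠ l ⊠ l ⊠ l ⊠ l, b ⊠ b ⊞ b ⊠ b ⊞ b ⊠ c ⊞ b ⊠ c, g(g(l, l, l), c ⊠ c, l ⊠ l ⊠ l))) ⊠ l ⊞ b ⊠ c ⊠ c ⊠ l ⊠ l

Derivation:
Left:  (c ⊠ l) ⊠ b ⊠ c ⊠ l ⊞ g(g(g((b ⊞ b) ⊞ b, g(l, b, b), g(c, c, b)), l ⊠ b ⊠ (l ⊠ b) ⊠ l ⊞ (l ⊠ (b ⊠ b)) ⊠ l ⊠ l, l ⊠ g(c, l, l) ⊠ l ⊠ c ⊠ (g(c, l, l) ⊠ b) ⊠ c), g(b ⊠ l ⊠ c ⊠ b ⊠ (l ⊠ c) ⊠ b ⊞ l ⊠ l ⊠ (b ⊠ c) ⊠ (c ⊠ (l ⊠ b)) ⊞ ((l ⊠ c) ⊠ c) ⊠ b ⊠ (l ⊠ b) ⊠ b ⊞ ((l ⊠ l ⊠ l ⊠ (c ⊠ l) ⊠ b ⊠ b ⊞ b ⊠ c ⊠ l ⊠ b ⊠ l ⊠ l ⊠ b) ⊞ b ⊠ l ⊠ b ⊠ l ⊠ b ⊠ l ⊠ c), (c ⊠ b ⊞ b ⊠ b) ⊞ (b ⊠ b ⊞ c ⊠ b), g(g(l, l, l), c ⊠ c, l ⊠ l ⊠ l)), c ⊠ c ⊠ g(c, l, c) ⊞ ((g(c, l, c) ⊠ c ⊠ b ⊞ g(c, l, c) ⊠ b ⊠ c) ⊞ (b ⊠ c ⊠ g(c, c, c) ⊞ (b ⊠ g(c, c, c) ⊠ c ⊞ g(c, c, c) ⊠ c ⊠ c)))) ⊠ c ⊠ b ⊠ c ⊠ l
  Flatten:  b ⊠ c ⊠ c ⊠ l ⊠ l ⊞ b ⊠ c ⊠ c ⊠ g(g(g(b ⊞ b ⊞ b, g(l, b, b), g(c, c, b)), b ⊠ b ⊠ l ⊠ l ⊠ l ⊞ b ⊠ b ⊠ l ⊠ l ⊠ l, b ⊠ c ⊠ c ⊠ g(c, l, l) ⊠ g(c, l, l) ⊠ l ⊠ l), g(b ⊠ b ⊠ b ⊠ c ⊠ c ⊠ l ⊠ l ⊞ b ⊠ b ⊠ b ⊠ c ⊠ c ⊠ l ⊠ l ⊞ b ⊠ b ⊠ b ⊠ c ⊠ l ⊠ l ⊠ l ⊞ b ⊠ b ⊠ b ⊠ c ⊠ l ⊠ l ⊠ l ⊞ b ⊠ b ⊠ c ⊠ c ⊠ l ⊠ l ⊠ l ⊞ b ⊠ b ⊠ c ⊠ l ⊠ l ⊠ l ⊠ l, b ⊠ b ⊞ b ⊠ b ⊞ b ⊠ c ⊞ b ⊠ c, g(g(l, l, l), c ⊠ c, l ⊠ l ⊠ l)), b ⊠ c ⊠ g(c, c, c) ⊞ b ⊠ c ⊠ g(c, c, c) ⊞ b ⊠ c ⊠ g(c, l, c) ⊞ b ⊠ c ⊠ g(c, l, c) ⊞ c ⊠ c ⊠ g(c, c, c) ⊞ c ⊠ c ⊠ g(c, l, c)) ⊠ l
  Sort arguments:  b ⊠ c ⊠ c ⊠ g(g(g(b ⊞ b ⊞ b, g(l, b, b), g(c, c, b)), b ⊠ b ⊠ l ⊠ l ⊠ l ⊞ b ⊠ b ⊠ l ⊠ l ⊠ l, b ⊠ c ⊠ c ⊠ g(c, l, l) ⊠ g(c, l, l) ⊠ l ⊠ l), g(b ⊠ b ⊠ b ⊠ c ⊠ c ⊠ l ⊠ l ⊞ b ⊠ b ⊠ b ⊠ c ⊠ c ⊠ l ⊠ l ⊞ b ⊠ b ⊠ b ⊠ c ⊠ l ⊠ l ⊠ l ⊞ b ⊠ b ⊠ b ⊠ c ⊠ l ⊠ l ⊠ l ⊞ b ⊠ b ⊠ c ⊠ c ⊠ l ⊠ l ⊠ l ⊞ b ⊠ b ⊠ c ⊠ l ⊠ l ⊠ l ⊠ l, b ⊠ b ⊞ b ⊠ b ⊞ b ⊠ c ⊞ b ⊠ c, g(g(l, l, l), c ⊠ c, l ⊠ l ⊠ l)), b ⊠ c ⊠ g(c, c, c) ⊞ b ⊠ c ⊠ g(c, c, c) ⊞ b ⊠ c ⊠ g(c, l, c) ⊞ b ⊠ c ⊠ g(c, l, c) ⊞ c ⊠ c ⊠ g(c, c, c) ⊞ c ⊠ c ⊠ g(c, l, c)) ⊠ l ⊞ b ⊠ c ⊠ c ⊠ l ⊠ l
Right:  b ⊠ c ⊠ l ⊠ l ⊠ c ⊞ c ⊠ g(g(g((b ⊞ b) ⊞ b, g(l, b, b), g(c, c, b)), b ⊠ b ⊠ l ⊠ l ⊠ l ⊞ (b ⊠ (l ⊠ (l ⊠ b))) ⊠ l, g(c, l, l) ⊠ b ⊠ l ⊠ l ⊠ g(c, l, l) ⊠ c ⊠ c), g(c, l, c) ⊠ (c ⊠ b) ⊞ b ⊠ (g(c, l, c) ⊠ c) ⊞ (c ⊠ g(c, c, c)) ⊠ b ⊞ (c ⊠ g(c, l, c) ⊠ c ⊞ (g(c, c, c) ⊠ c ⊠ c ⊞ b ⊠ c ⊠ g(c, c, c))), g(c ⊠ l ⊠ b ⊠ b ⊠ l ⊠ b ⊠ c ⊞ l ⊠ l ⊠ b ⊠ b ⊠ c ⊠ (l ⊠ b) ⊞ (l ⊠ (b ⊠ l)) ⊠ b ⊠ (l ⊠ l) ⊠ c ⊞ (b ⊠ l) ⊠ ((l ⊠ c) ⊠ ((b ⊠ b) ⊠ c)) ⊞ (b ⊠ c) ⊠ l ⊠ (b ⊠ c) ⊠ l ⊠ l ⊞ ((b ⊠ l) ⊠ b) ⊠ l ⊠ l ⊠ c ⊠ b, b ⊠ c ⊞ b ⊠ b ⊞ b ⊠ b ⊞ c ⊠ b, g(g(l, l, l), c ⊠ c, l ⊠ l ⊠ l))) ⊠ l ⊠ b ⊠ c
  Merge nested applications:  b ⊠ c ⊠ c ⊠ l ⊠ l ⊞ b ⊠ c ⊠ c ⊠ g(g(g(b ⊞ b ⊞ b, g(l, b, b), g(c, c, b)), b ⊠ b ⊠ l ⊠ l ⊠ l ⊞ b ⊠ b ⊠ l ⊠ l ⊠ l, b ⊠ c ⊠ c ⊠ g(c, l, l) ⊠ g(c, l, l) ⊠ l ⊠ l), b ⊠ c ⊠ g(c, c, c) ⊞ b ⊠ c ⊠ g(c, c, c) ⊞ b ⊠ c ⊠ g(c, l, c) ⊞ b ⊠ c ⊠ g(c, l, c) ⊞ c ⊠ c ⊠ g(c, c, c) ⊞ c ⊠ c ⊠ g(c, l, c), g(b ⊠ b ⊠ b ⊠ c ⊠ c ⊠ l ⊠ l ⊞ b ⊠ b ⊠ b ⊠ c ⊠ c ⊠ l ⊠ l ⊞ b ⊠ b ⊠ b ⊠ c ⊠ l ⊠ l ⊠ l ⊞ b ⊠ b ⊠ b ⊠ c ⊠ l ⊠ l ⊠ l ⊞ b ⊠ b ⊠ c ⊠ c ⊠ l ⊠ l ⊠ l ⊞ b ⊠ b ⊠ c ⊠ l ⊠ l ⊠ l ⊠ l, b ⊠ b ⊞ b ⊠ b ⊞ b ⊠ c ⊞ b ⊠ c, g(g(l, l, l), c ⊠ c, l ⊠ l ⊠ l))) ⊠ l
  Sort:  b ⊠ c ⊠ c ⊠ g(g(g(b ⊞ b ⊞ b, g(l, b, b), g(c, c, b)), b ⊠ b ⊠ l ⊠ l ⊠ l ⊞ b ⊠ b ⊠ l ⊠ l ⊠ l, b ⊠ c ⊠ c ⊠ g(c, l, l) ⊠ g(c, l, l) ⊠ l ⊠ l), b ⊠ c ⊠ g(c, c, c) ⊞ b ⊠ c ⊠ g(c, c, c) ⊞ b ⊠ c ⊠ g(c, l, c) ⊞ b ⊠ c ⊠ g(c, l, c) ⊞ c ⊠ c ⊠ g(c, c, c) ⊞ c ⊠ c ⊠ g(c, l, c), g(b ⊠ b ⊠ b ⊠ c ⊠ c ⊠ l ⊠ l ⊞ b ⊠ b ⊠ b ⊠ c ⊠ c ⊠ l ⊠ l ⊞ b ⊠ b ⊠ b ⊠ c ⊠ l ⊠ l ⊠ l ⊞ b ⊠ b ⊠ b ⊠ c ⊠ l ⊠ l ⊠ l ⊞ b ⊠ b ⊠ c ⊠ c ⊠ l ⊠ l ⊠ l ⊞ b ⊠ b ⊠ c ⊠ l ⊠ l ⊠ l ⊠ l, b ⊠ b ⊞ b ⊠ b ⊞ b ⊠ c ⊞ b ⊠ c, g(g(l, l, l), c ⊠ c, l ⊠ l ⊠ l))) ⊠ l ⊞ b ⊠ c ⊠ c ⊠ l ⊠ l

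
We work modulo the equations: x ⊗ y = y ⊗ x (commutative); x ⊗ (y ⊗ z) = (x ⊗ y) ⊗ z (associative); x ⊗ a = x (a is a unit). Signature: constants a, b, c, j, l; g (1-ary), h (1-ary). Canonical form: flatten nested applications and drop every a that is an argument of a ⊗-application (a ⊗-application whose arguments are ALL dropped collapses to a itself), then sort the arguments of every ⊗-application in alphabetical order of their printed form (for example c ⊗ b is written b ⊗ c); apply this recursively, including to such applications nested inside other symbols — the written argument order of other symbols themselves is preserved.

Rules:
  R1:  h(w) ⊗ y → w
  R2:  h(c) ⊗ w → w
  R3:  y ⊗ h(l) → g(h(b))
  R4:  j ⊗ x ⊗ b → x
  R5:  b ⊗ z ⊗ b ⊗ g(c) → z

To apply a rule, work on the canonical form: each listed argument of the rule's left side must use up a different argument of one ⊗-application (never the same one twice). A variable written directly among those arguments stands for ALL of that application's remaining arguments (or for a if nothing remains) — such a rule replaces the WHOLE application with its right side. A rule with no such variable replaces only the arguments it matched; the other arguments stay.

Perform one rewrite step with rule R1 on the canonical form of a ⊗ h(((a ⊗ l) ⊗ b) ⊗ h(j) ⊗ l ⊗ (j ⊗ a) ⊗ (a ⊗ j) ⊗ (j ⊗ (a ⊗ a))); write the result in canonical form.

Canonical form:  h(b ⊗ h(j) ⊗ j ⊗ j ⊗ j ⊗ l ⊗ l)
Apply R1:  consuming h(j);  w := j, y := b ⊗ j ⊗ j ⊗ j ⊗ l ⊗ l
The variable takes the whole remainder — replace the entire application.
New term:  h(j)

Answer: h(j)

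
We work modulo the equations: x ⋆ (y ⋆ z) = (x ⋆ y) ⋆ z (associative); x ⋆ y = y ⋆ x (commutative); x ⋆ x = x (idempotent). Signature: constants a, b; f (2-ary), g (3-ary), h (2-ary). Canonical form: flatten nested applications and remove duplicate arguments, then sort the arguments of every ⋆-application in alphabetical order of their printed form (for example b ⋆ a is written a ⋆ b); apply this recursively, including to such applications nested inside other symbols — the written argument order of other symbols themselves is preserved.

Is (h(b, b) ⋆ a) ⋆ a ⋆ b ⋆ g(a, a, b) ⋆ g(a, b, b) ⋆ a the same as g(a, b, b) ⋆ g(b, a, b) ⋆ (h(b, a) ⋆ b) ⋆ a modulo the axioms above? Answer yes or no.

Answer: no — a ⋆ b ⋆ g(a, a, b) ⋆ g(a, b, b) ⋆ h(b, b) vs a ⋆ b ⋆ g(a, b, b) ⋆ g(b, a, b) ⋆ h(b, a)

Derivation:
Left:  (h(b, b) ⋆ a) ⋆ a ⋆ b ⋆ g(a, a, b) ⋆ g(a, b, b) ⋆ a
  Merge nested applications:  h(b, b) ⋆ a ⋆ a ⋆ b ⋆ g(a, a, b) ⋆ g(a, b, b) ⋆ a
  Drop duplicates:  drop duplicate a, a
  Order the arguments:  a ⋆ b ⋆ g(a, a, b) ⋆ g(a, b, b) ⋆ h(b, b)
Right:  g(a, b, b) ⋆ g(b, a, b) ⋆ (h(b, a) ⋆ b) ⋆ a
  Un-nest:  g(a, b, b) ⋆ g(b, a, b) ⋆ h(b, a) ⋆ b ⋆ a
  Sort arguments:  a ⋆ b ⋆ g(a, b, b) ⋆ g(b, a, b) ⋆ h(b, a)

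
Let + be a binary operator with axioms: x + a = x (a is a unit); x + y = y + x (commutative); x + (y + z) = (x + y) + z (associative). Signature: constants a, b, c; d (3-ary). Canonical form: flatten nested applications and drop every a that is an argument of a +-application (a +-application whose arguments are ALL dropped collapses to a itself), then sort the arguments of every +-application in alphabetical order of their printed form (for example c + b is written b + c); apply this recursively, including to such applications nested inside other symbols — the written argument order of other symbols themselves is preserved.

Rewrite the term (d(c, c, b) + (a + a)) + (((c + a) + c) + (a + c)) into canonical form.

Flatten:  d(c, c, b) + a + a + c + a + c + a + c
Unit:  drop a (×4)
Sort:  c + c + c + d(c, c, b)

Answer: c + c + c + d(c, c, b)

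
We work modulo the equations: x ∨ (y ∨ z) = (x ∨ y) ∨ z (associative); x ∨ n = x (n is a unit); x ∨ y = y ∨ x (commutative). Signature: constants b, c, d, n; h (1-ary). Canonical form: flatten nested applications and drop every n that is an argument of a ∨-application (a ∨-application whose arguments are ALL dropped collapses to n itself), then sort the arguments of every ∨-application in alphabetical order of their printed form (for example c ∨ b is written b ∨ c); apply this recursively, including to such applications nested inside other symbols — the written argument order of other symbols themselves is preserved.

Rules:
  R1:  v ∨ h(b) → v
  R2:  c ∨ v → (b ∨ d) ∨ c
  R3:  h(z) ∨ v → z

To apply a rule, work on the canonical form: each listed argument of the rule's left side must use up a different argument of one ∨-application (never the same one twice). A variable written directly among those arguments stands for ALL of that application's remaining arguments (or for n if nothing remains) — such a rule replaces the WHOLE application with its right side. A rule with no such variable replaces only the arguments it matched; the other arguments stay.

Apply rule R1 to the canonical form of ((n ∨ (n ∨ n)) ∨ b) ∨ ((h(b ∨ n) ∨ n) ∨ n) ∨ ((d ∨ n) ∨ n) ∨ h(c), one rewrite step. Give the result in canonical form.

Canonical form:  b ∨ d ∨ h(b) ∨ h(c)
R1 matches:  uses h(b);  v := b ∨ d ∨ h(c)
The extension variable absorbs all remaining arguments, so the whole application is rewritten.
Result:  b ∨ d ∨ h(c)

Answer: b ∨ d ∨ h(c)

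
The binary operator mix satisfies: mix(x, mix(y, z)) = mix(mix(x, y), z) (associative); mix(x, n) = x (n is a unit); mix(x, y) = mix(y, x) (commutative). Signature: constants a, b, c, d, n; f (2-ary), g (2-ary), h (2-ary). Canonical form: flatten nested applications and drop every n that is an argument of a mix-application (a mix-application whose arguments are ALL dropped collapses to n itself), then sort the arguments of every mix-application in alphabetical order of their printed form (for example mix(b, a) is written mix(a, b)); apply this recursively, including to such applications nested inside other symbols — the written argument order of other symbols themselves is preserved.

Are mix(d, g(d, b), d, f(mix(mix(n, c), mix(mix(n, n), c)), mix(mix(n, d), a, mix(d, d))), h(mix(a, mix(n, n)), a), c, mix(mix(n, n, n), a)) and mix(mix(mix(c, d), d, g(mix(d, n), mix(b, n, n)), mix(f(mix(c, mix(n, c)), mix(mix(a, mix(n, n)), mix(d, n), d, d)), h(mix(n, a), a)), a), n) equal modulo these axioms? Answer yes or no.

Answer: yes — both canonical forms are mix(a, c, d, d, f(mix(c, c), mix(a, d, d, d)), g(d, b), h(a, a))

Derivation:
Left:  mix(d, g(d, b), d, f(mix(mix(n, c), mix(mix(n, n), c)), mix(mix(n, d), a, mix(d, d))), h(mix(a, mix(n, n)), a), c, mix(mix(n, n, n), a))
  Flatten:  mix(d, g(d, b), d, f(mix(mix(n, c), mix(mix(n, n), c)), mix(mix(n, d), a, mix(d, d))), h(mix(a, mix(n, n)), a), c, n, n, n, a)
  Simplify inside:  f(mix(mix(n, c), mix(mix(n, n), c)), mix(mix(n, d), a, mix(d, d)))  →  f(mix(c, c), mix(a, d, d, d))
  Canonicalize subterm:  h(mix(a, mix(n, n)), a)  →  h(a, a)
  Unit:  drop n (×3)
  Sort:  mix(a, c, d, d, f(mix(c, c), mix(a, d, d, d)), g(d, b), h(a, a))
Right:  mix(mix(mix(c, d), d, g(mix(d, n), mix(b, n, n)), mix(f(mix(c, mix(n, c)), mix(mix(a, mix(n, n)), mix(d, n), d, d)), h(mix(n, a), a)), a), n)
  Merge nested applications:  mix(c, d, d, g(mix(d, n), mix(b, n, n)), f(mix(c, mix(n, c)), mix(mix(a, mix(n, n)), mix(d, n), d, d)), h(mix(n, a), a), a, n)
  Inside:  g(mix(d, n), mix(b, n, n))  →  g(d, b)
  Simplify inside:  f(mix(c, mix(n, c)), mix(mix(a, mix(n, n)), mix(d, n), d, d))  →  f(mix(c, c), mix(a, d, d, d))
  Canonicalize subterm:  h(mix(n, a), a)  →  h(a, a)
  Drop the unit:  drop n
  Sort arguments:  mix(a, c, d, d, f(mix(c, c), mix(a, d, d, d)), g(d, b), h(a, a))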